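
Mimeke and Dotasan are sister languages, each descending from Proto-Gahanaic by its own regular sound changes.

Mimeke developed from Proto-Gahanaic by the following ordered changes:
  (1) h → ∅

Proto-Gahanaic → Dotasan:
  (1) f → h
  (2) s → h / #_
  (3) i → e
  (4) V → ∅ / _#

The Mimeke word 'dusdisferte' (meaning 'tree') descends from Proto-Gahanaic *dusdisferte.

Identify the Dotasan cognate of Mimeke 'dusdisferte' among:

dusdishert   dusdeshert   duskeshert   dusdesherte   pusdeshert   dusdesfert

dusdeshert

Dotasan: *dusdisferte > dusdisherte > dusdesherte > dusdeshert  (by unconditioned shift, vowel merger, apocope)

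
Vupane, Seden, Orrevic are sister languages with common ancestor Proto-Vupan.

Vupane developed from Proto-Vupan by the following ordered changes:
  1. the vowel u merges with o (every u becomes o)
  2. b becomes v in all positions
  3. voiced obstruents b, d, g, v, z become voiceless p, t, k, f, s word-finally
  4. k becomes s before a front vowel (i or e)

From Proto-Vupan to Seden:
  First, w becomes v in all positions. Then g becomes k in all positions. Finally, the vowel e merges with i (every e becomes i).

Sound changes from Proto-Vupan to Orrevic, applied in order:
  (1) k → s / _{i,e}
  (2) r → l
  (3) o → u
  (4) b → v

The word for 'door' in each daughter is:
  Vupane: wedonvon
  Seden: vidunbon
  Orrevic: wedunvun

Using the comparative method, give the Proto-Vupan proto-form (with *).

Position 2: Vupane has e, Seden has i, Orrevic has e. Vupane preserves e here (none of its changes turn any other segment into e), so the proto-segment is *e.
Position 6: Vupane has v, Seden has b, Orrevic has v. Seden preserves b here (none of its changes turn any other segment into b), so the proto-segment is *b.
Verify the candidate proto-form against each daughter:
Vupane: start from *wedunbon.
  rule 1 (vowel merger): wedunbon → wedonbon
  rule 2 (unconditioned shift): wedonbon → wedonvon
  rule 3: no change — wedonvon
  rule 4: no change — wedonvon
  ⇒ Vupane wedonvon
Seden: *wedunbon > vedunbon > vidunbon  (by unconditioned shift, vowel merger)
Orrevic: *wedunbon
  wedunbon (rule 1 does not apply)
  wedunbon (rule 2 does not apply)
  wedunbon → wedunbun   [vowel merger]
  wedunbun → wedunvun   [unconditioned shift]
  giving Orrevic wedunvun.
No other proto-form is consistent with every reflex, so the reconstruction is *wedunbon.

*wedunbon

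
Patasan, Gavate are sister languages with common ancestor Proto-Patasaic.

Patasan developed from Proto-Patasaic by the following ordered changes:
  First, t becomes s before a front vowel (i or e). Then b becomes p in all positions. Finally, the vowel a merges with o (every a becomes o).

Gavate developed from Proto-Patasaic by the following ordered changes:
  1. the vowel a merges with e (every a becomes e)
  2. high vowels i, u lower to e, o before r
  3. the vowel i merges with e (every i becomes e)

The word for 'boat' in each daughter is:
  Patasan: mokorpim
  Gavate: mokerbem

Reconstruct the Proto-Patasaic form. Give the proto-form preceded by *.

Position 6: Patasan has p, Gavate has b. Gavate preserves b here (none of its changes turn any other segment into b), so the proto-segment is *b.
Position 4: Patasan has o, Gavate has e. Taking the neighbouring segments as reconstructed: Patasan o could go back to *a or *o; Gavate e could go back to *a or *e or *i — the one source consistent with every daughter is *a.
Verify the candidate proto-form against each daughter:
Patasan: start from *mokarbim.
  rule 1: no change — mokarbim
  rule 2 (unconditioned shift): mokarbim → mokarpim
  rule 3 (vowel merger): mokarpim → mokorpim
  ⇒ Patasan mokorpim
Gavate: *mokarbim > mokerbim > mokerbem  (by vowel merger, vowel merger)
Only *mokarbim yields all of Patasan mokorpim, Gavate mokerbem.

*mokarbim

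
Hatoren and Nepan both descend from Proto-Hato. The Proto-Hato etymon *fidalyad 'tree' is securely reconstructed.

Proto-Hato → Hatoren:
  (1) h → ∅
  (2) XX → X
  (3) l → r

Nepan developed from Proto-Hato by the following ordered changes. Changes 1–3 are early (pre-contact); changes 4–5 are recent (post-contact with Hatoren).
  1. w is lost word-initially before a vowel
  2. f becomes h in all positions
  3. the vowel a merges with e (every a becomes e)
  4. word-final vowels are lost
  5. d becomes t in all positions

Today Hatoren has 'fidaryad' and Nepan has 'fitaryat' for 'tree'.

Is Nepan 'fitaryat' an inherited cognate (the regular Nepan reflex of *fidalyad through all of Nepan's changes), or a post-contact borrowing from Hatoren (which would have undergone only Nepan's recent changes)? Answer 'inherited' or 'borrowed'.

borrowed

If inherited, *fidalyad would pass through all of Nepan's changes:
Nepan: start from *fidalyad.
  rule 1: no change — fidalyad
  rule 2 (unconditioned shift): fidalyad → hidalyad
  rule 3 (vowel merger): hidalyad → hidelyed
  rule 4: no change — hidelyed
  rule 5 (unconditioned shift): hidelyed → hitelyet
  ⇒ Nepan hitelyet
If borrowed from Hatoren 'fidaryad' after the early changes, it would undergo only the recent ones:
  rule 4 (apocope): no change (fidaryad)
  rule 5 (unconditioned shift): fidaryad → fitaryat
  ⇒ as a loan: fitaryat
Nepan 'fitaryat' matches the loan outcome 'fitaryat', not the inherited 'hitelyet' — it skipped the early Nepan changes, so it was borrowed from Hatoren.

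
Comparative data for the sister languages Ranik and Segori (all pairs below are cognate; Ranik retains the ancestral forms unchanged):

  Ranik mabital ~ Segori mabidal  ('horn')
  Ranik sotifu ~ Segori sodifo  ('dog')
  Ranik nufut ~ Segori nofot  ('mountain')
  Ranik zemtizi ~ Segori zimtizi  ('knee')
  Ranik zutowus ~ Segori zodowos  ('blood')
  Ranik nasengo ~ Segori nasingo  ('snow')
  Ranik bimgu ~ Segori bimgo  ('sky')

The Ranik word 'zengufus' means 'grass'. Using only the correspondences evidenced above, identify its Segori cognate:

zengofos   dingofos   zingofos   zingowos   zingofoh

nasengo ~ nasingo — Ranik e corresponds to Segori i after a consonant, before a nasal.
nufut ~ nofot — Ranik u corresponds to Segori o after a consonant, before a labial obstruent.
nufut ~ nofot, zutowus ~ zodowos — Ranik u corresponds to Segori o after a consonant, before a consonant other than r, m, n, p, b, f, v.
Applying these to Ranik 'zengufus':
  zengufus → zingufus   (e→i after a consonant, before a nasal)
  zingufus → zingofus   (u→o after a consonant, before a labial obstruent)
  zingofus → zingofos   (u→o after a consonant, before a consonant other than r, m, n, p, b, f, v)
So the Segori cognate is 'zingofos'.

zingofos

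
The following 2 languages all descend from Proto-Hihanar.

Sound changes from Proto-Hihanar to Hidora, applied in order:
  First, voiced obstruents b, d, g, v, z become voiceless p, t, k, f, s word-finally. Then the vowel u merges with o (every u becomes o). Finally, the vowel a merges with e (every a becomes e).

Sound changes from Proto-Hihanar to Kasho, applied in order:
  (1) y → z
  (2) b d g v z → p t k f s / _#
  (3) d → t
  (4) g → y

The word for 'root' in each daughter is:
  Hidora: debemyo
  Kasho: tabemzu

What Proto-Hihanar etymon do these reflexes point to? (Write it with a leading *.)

*dabemyu

Position 6: Hidora has y, Kasho has z. Hidora preserves y here (none of its changes turn any other segment into y), so the proto-segment is *y.
Position 2: Hidora has e, Kasho has a. Kasho preserves a here (none of its changes turn any other segment into a), so the proto-segment is *a.
Position 1: Hidora has d, Kasho has t. Hidora preserves d here (none of its changes turn any other segment into d), so the proto-segment is *d.
Verify the candidate proto-form against each daughter:
Hidora: start from *dabemyu.
  rule 1: no change — dabemyu
  rule 2 (vowel merger): dabemyu → dabemyo
  rule 3 (vowel merger): dabemyo → debemyo
  ⇒ Hidora debemyo
Kasho: start from *dabemyu.
  rule 1 (unconditioned shift): dabemyu → dabemzu
  rule 2: no change — dabemzu
  rule 3 (unconditioned shift): dabemzu → tabemzu
  rule 4: no change — tabemzu
  ⇒ Kasho tabemzu
Only *dabemyu yields all of Hidora debemyo, Kasho tabemzu.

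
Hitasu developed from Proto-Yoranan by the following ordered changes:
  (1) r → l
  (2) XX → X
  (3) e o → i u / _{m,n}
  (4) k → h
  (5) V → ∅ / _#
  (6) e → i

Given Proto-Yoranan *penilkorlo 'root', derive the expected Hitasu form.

pinilhol

Hitasu: *penilkorlo
  penilkorlo → penilkollo   [unconditioned shift]
  penilkollo → penilkolo   [degemination]
  penilkolo → pinilkolo   [pre-nasal raising]
  pinilkolo → pinilholo   [unconditioned shift]
  pinilholo → pinilhol   [apocope]
  pinilhol (rule 6 does not apply)
  giving Hitasu pinilhol.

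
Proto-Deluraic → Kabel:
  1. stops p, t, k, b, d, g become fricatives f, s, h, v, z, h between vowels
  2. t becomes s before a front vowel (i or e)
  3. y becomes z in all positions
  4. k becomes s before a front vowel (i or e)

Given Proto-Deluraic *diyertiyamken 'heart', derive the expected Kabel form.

dizersizamsen

Kabel: *diyertiyamken > diyersiyamken > dizersizamken > dizersizamsen  (by palatalisation, unconditioned shift, palatalisation)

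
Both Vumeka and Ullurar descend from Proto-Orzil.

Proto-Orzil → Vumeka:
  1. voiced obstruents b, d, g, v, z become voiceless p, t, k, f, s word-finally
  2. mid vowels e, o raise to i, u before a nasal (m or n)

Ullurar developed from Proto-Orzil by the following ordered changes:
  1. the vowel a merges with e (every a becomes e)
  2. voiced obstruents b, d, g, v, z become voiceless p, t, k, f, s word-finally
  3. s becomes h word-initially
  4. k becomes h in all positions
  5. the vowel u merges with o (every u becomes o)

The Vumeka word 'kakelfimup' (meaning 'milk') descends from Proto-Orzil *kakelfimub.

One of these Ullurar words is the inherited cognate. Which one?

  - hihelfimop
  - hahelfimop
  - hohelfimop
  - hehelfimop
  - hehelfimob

hehelfimop

Ullurar: *kakelfimub
  kakelfimub → kekelfimub   [vowel merger]
  kekelfimub → kekelfimup   [final devoicing]
  kekelfimup (rule 3 does not apply)
  kekelfimup → hehelfimup   [unconditioned shift]
  hehelfimup → hehelfimop   [vowel merger]
  giving Ullurar hehelfimop.
Among the options, 'hehelfimop' alone shows every Ullurar change applied in order.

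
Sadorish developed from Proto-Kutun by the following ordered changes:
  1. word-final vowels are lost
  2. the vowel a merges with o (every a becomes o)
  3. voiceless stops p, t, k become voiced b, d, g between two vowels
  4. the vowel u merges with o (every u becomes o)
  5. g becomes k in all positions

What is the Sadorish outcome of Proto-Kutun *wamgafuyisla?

Sadorish: *wamgafuyisla
  wamgafuyisla → wamgafuyisl   [apocope]
  wamgafuyisl → womgofuyisl   [vowel merger]
  womgofuyisl (rule 3 does not apply)
  womgofuyisl → womgofoyisl   [vowel merger]
  womgofoyisl → womkofoyisl   [unconditioned shift]
  giving Sadorish womkofoyisl.

womkofoyisl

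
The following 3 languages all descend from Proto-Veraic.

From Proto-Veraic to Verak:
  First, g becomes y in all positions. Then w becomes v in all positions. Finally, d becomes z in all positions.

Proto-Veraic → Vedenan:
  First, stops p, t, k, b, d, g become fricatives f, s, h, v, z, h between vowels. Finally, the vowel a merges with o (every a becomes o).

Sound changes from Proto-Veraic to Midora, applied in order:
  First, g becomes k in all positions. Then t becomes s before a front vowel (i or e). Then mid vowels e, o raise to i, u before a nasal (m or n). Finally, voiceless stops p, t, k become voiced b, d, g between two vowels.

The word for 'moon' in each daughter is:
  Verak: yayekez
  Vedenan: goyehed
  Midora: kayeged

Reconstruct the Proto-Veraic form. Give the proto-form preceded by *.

*gayeked

Position 2: Verak has a, Vedenan has o, Midora has a. Verak preserves a here (none of its changes turn any other segment into a), so the proto-segment is *a.
Position 5: Verak has k, Vedenan has h, Midora has g. Verak preserves k here (none of its changes turn any other segment into k), so the proto-segment is *k.
Verify the candidate proto-form against each daughter:
Verak: *gayeked > yayeked > yayekez  (by unconditioned shift, unconditioned shift)
Vedenan: *gayeked
  gayeked → gayehed   [intervocalic lenition]
  gayehed → goyehed   [vowel merger]
  giving Vedenan goyehed.
Midora: *gayeked > kayeked > kayeged  (by unconditioned shift, intervocalic voicing)
Only *gayeked yields all of Verak yayekez, Vedenan goyehed, Midora kayeged.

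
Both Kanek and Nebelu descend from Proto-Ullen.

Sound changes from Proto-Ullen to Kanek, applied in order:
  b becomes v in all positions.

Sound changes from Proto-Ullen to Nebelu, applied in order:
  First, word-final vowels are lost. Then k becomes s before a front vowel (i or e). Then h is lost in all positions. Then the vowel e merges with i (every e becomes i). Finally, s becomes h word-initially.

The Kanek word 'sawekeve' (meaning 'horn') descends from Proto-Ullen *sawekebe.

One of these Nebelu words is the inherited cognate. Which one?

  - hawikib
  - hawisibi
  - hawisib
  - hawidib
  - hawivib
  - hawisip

Nebelu: *sawekebe > sawekeb > saweseb > sawisib > hawisib  (by apocope, palatalisation, vowel merger, debuccalisation)
Among the options, 'hawisib' alone shows every Nebelu change applied in order.

hawisib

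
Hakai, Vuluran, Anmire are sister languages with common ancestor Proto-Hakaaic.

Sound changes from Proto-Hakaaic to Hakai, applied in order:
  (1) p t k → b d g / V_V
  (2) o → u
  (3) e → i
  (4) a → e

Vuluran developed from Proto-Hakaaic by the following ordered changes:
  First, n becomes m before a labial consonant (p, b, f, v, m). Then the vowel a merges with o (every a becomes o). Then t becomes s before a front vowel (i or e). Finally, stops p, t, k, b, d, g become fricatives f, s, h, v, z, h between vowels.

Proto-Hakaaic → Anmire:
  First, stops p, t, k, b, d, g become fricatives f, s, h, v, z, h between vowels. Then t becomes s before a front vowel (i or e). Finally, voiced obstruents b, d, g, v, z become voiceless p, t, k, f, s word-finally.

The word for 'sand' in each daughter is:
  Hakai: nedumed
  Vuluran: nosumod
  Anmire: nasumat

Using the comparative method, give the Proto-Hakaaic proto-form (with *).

*natumad

Position 2: Hakai has e, Vuluran has o, Anmire has a. Anmire preserves a here (none of its changes turn any other segment into a), so the proto-segment is *a.
Position 7: Hakai has d, Vuluran has d, Anmire has t. Vuluran preserves d here (none of its changes turn any other segment into d), so the proto-segment is *d.
Position 3: Hakai has d, Vuluran has s, Anmire has s. Taking the neighbouring segments as reconstructed: Hakai d could go back to *t or *d; Vuluran s could go back to *t or *s; Anmire s could go back to *t or *s — the one source consistent with every daughter is *t.
Continuing position by position gives *natumad; check it forward:
Hakai: start from *natumad.
  rule 1 (intervocalic voicing): natumad → nadumad
  rule 2: no change — nadumad
  rule 3: no change — nadumad
  rule 4 (vowel merger): nadumad → nedumed
  ⇒ Hakai nedumed
Vuluran: *natumad
  natumad (rule 1 does not apply)
  natumad → notumod   [vowel merger]
  notumod (rule 3 does not apply)
  notumod → nosumod   [intervocalic lenition]
  giving Vuluran nosumod.
Anmire: *natumad > nasumad > nasumat  (by intervocalic lenition, final devoicing)
*natumad is the unique common source.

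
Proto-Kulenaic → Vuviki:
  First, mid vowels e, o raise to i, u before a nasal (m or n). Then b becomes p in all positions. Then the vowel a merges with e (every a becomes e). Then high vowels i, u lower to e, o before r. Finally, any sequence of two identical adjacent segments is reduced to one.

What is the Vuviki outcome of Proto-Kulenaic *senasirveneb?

sineservinep

Vuviki: *senasirveneb > sinasirvineb > sinasirvinep > sinesirvinep > sineservinep  (by pre-nasal raising, unconditioned shift, vowel merger, pre-rhotic lowering)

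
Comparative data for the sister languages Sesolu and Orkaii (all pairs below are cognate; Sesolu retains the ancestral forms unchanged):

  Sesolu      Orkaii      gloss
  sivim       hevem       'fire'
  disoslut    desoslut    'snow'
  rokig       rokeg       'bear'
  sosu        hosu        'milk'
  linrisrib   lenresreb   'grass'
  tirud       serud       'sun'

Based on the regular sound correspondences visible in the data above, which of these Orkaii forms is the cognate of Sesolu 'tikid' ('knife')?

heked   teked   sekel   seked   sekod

seked

tirud ~ serud — Sesolu t corresponds to Orkaii s word-initially before a front vowel.
disoslut ~ desoslut, rokig ~ rokeg — Sesolu i corresponds to Orkaii e after a consonant, before a consonant other than r, m, n, p, b, f, v.
Applying these to Sesolu 'tikid':
  tikid → sikid   (t→s word-initially before a front vowel)
  sikid → sekid   (i→e after a consonant, before a consonant other than r, m, n, p, b, f, v)
  sekid → seked   (i→e after a consonant, before a consonant other than r, m, n, p, b, f, v)
So the Orkaii cognate is 'seked'.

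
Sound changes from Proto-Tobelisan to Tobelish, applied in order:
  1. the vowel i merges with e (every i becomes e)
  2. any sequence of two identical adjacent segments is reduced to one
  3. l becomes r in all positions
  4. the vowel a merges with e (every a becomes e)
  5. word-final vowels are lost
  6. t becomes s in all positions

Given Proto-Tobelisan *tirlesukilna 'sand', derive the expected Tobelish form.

serresukern

Tobelish: *tirlesukilna > terlesukelna > terresukerna > terresukerne > terresukern > serresukern  (by vowel merger, unconditioned shift, vowel merger, apocope, unconditioned shift)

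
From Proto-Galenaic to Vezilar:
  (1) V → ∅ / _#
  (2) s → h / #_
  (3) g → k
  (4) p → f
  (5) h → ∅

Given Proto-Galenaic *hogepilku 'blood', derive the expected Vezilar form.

Vezilar: *hogepilku > hogepilk > hokepilk > hokefilk > okefilk  (by apocope, unconditioned shift, unconditioned shift, h-loss)

okefilk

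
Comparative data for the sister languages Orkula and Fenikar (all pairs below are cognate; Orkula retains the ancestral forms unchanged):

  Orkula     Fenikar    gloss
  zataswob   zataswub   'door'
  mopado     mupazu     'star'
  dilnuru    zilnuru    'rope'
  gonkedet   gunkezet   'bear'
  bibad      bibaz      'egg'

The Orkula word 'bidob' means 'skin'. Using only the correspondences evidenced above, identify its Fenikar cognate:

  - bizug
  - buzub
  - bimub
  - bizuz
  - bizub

mopado ~ mupazu — Orkula d corresponds to Fenikar z between vowels (before a back vowel).
zataswob ~ zataswub — Orkula o corresponds to Fenikar u after a consonant, before a labial obstruent.
Applying these to Orkula 'bidob':
  bidob → bizob   (d→z between vowels (before a back vowel))
  bizob → bizub   (o→u after a consonant, before a labial obstruent)
So the Fenikar cognate is 'bizub'.

bizub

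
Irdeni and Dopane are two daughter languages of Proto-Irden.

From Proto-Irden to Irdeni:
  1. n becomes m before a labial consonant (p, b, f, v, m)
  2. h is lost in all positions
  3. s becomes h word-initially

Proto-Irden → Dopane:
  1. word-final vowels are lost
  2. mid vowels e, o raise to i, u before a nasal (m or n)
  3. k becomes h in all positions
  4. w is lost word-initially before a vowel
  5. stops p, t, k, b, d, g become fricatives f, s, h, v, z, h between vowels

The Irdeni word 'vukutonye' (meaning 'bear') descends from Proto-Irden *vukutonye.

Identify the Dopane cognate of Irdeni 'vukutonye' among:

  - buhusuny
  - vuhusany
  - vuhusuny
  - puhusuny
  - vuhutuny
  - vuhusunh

Dopane: *vukutonye > vukutony > vukutuny > vuhutuny > vuhusuny  (by apocope, pre-nasal raising, unconditioned shift, intervocalic lenition)
Among the options, 'vuhusuny' alone shows every Dopane change applied in order.

vuhusuny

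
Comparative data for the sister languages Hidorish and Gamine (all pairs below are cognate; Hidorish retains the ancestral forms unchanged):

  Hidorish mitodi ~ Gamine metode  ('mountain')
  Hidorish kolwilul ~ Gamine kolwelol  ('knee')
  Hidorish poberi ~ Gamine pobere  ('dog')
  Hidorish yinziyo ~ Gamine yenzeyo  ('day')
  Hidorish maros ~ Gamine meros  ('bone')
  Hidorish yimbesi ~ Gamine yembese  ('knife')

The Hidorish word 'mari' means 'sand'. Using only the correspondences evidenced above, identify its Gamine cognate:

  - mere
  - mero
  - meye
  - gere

maros ~ meros — Hidorish a corresponds to Gamine e after a consonant, before r.
mitodi ~ metode, poberi ~ pobere — Hidorish i corresponds to Gamine e word-finally.
Applying these to Hidorish 'mari':
  mari → meri   (a→e after a consonant, before r)
  meri → mere   (i→e word-finally)
So the Gamine cognate is 'mere'.

mere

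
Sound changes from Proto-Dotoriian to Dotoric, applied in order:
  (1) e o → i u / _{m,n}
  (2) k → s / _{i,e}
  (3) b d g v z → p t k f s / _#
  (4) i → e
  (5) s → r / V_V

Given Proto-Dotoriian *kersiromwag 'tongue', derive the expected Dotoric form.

serserumwak

Dotoric: *kersiromwag > kersirumwag > sersirumwag > sersirumwak > serserumwak  (by pre-nasal raising, palatalisation, final devoicing, vowel merger)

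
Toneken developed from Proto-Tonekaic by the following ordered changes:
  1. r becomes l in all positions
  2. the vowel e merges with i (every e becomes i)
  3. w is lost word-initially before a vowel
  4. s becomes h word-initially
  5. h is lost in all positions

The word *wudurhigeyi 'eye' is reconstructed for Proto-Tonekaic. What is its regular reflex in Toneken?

uduligiyi

Toneken: *wudurhigeyi
  wudurhigeyi → wudulhigeyi   [unconditioned shift]
  wudulhigeyi → wudulhigiyi   [vowel merger]
  wudulhigiyi → udulhigiyi   [glide loss]
  udulhigiyi (rule 4 does not apply)
  udulhigiyi → uduligiyi   [h-loss]
  giving Toneken uduligiyi.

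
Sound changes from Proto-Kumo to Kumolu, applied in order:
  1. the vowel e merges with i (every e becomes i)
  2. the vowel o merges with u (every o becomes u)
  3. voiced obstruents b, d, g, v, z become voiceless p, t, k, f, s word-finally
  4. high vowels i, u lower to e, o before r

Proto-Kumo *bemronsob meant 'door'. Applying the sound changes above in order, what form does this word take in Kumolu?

bimrunsup

Kumolu: *bemronsob
  bemronsob → bimronsob   [vowel merger]
  bimronsob → bimrunsub   [vowel merger]
  bimrunsub → bimrunsup   [final devoicing]
  bimrunsup (rule 4 does not apply)
  giving Kumolu bimrunsup.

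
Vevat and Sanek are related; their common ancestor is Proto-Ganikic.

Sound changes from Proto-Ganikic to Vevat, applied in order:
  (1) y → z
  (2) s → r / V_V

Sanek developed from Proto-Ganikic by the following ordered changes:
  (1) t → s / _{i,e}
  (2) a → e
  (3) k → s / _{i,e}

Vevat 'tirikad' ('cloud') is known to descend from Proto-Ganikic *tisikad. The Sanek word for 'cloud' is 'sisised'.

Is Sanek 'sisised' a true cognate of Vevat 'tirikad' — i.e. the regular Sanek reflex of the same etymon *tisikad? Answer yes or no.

yes

Derive the expected Sanek reflex of *tisikad:
Sanek: *tisikad
  tisikad → sisikad   [palatalisation]
  sisikad → sisiked   [vowel merger]
  sisiked → sisised   [palatalisation]
  giving Sanek sisised.
Sanek 'sisised' matches the regular reflex exactly, so the pair is cognate.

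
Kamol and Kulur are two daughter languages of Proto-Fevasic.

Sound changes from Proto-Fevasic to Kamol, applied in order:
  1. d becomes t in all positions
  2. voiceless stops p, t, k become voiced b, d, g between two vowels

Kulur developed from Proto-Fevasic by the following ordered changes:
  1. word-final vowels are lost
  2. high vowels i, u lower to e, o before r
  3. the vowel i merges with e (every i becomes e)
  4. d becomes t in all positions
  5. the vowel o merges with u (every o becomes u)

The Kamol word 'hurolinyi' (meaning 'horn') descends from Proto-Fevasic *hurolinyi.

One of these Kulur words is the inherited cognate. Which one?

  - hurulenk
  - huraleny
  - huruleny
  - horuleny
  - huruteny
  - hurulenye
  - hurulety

huruleny

Kulur: *hurolinyi > huroliny > horoliny > horoleny > huruleny  (by apocope, pre-rhotic lowering, vowel merger, vowel merger)
Only 'huruleny' matches the regular Kulur development of *hurolinyi.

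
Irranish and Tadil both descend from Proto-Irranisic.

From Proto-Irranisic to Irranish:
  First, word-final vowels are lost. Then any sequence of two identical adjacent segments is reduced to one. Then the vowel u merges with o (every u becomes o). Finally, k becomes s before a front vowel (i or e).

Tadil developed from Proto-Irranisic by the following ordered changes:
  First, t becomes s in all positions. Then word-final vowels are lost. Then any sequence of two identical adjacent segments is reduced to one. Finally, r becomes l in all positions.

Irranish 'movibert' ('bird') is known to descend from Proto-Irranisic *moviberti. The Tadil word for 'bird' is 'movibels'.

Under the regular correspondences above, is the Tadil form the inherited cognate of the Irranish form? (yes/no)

Derive the expected Tadil reflex of *moviberti:
Tadil: *moviberti > movibersi > movibers > movibels  (by unconditioned shift, apocope, unconditioned shift)
Tadil 'movibels' matches the regular reflex exactly, so the pair is cognate.

yes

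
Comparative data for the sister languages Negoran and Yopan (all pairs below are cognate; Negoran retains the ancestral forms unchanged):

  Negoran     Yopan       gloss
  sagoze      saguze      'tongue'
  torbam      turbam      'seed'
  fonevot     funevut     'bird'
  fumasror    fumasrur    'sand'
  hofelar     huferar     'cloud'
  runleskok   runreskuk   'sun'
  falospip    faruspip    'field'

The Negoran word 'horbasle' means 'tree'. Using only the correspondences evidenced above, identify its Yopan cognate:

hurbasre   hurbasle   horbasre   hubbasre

torbam ~ turbam, fumasror ~ fumasrur — Negoran o corresponds to Yopan u after a consonant, before r.
runleskok ~ runreskuk — Negoran l corresponds to Yopan r after a consonant, before a front vowel.
Applying these to Negoran 'horbasle':
  horbasle → hurbasle   (o→u after a consonant, before r)
  hurbasle → hurbasre   (l→r after a consonant, before a front vowel)
So the Yopan cognate is 'hurbasre'.

hurbasre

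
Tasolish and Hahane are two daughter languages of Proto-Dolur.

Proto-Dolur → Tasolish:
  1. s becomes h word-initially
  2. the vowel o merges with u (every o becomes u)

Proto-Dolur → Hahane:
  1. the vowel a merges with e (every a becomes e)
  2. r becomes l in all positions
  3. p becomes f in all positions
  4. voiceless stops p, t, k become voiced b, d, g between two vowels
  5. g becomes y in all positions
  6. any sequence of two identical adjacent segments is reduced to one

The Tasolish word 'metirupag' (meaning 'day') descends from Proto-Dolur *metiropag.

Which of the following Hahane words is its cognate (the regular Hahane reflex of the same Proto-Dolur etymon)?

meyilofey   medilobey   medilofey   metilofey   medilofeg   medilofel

Hahane: start from *metiropag.
  rule 1 (vowel merger): metiropag → metiropeg
  rule 2 (unconditioned shift): metiropeg → metilopeg
  rule 3 (unconditioned shift): metilopeg → metilofeg
  rule 4 (intervocalic voicing): metilofeg → medilofeg
  rule 5 (unconditioned shift): medilofeg → medilofey
  rule 6: no change — medilofey
  ⇒ Hahane medilofey

medilofey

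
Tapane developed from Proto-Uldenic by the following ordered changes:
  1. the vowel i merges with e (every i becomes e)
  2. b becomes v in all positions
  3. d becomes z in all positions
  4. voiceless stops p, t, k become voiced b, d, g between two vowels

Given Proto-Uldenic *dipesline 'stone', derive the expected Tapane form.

Tapane: start from *dipesline.
  rule 1 (vowel merger): dipesline → depeslene
  rule 2: no change — depeslene
  rule 3 (unconditioned shift): depeslene → zepeslene
  rule 4 (intervocalic voicing): zepeslene → zebeslene
  ⇒ Tapane zebeslene

zebeslene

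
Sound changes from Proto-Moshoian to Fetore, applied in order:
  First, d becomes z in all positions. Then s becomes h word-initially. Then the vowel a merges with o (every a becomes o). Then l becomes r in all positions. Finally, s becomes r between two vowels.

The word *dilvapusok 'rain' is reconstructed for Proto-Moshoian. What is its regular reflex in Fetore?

Fetore: *dilvapusok > zilvapusok > zilvopusok > zirvopusok > zirvopurok  (by unconditioned shift, vowel merger, unconditioned shift, rhotacism)

zirvopurok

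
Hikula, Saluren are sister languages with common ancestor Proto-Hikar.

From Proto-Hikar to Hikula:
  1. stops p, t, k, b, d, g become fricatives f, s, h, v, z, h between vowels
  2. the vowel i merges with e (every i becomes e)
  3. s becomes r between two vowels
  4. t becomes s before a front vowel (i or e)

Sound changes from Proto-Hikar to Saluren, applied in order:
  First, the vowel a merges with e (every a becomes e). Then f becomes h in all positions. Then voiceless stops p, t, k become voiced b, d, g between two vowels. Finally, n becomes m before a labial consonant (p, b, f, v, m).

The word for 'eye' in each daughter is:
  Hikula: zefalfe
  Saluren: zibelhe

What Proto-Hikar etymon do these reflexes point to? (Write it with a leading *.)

Position 6: Hikula has f, Saluren has h. Taking the neighbouring segments as reconstructed: Hikula f can only go back to *f; Saluren h could go back to *f or *h — the one source consistent with every daughter is *f.
Position 3: Hikula has f, Saluren has b. Taking the neighbouring segments as reconstructed: Hikula f could go back to *p or *f; Saluren b could go back to *p or *b — the one source consistent with every daughter is *p.
Position 2: Hikula has e, Saluren has i. Saluren preserves i here (none of its changes turn any other segment into i), so the proto-segment is *i.
This points to *zipalfe. Verify forward in each daughter:
Hikula: start from *zipalfe.
  rule 1 (intervocalic lenition): zipalfe → zifalfe
  rule 2 (vowel merger): zifalfe → zefalfe
  rule 3: no change — zefalfe
  rule 4: no change — zefalfe
  ⇒ Hikula zefalfe
Saluren: start from *zipalfe.
  rule 1 (vowel merger): zipalfe → zipelfe
  rule 2 (unconditioned shift): zipelfe → zipelhe
  rule 3 (intervocalic voicing): zipelhe → zibelhe
  rule 4: no change — zibelhe
  ⇒ Saluren zibelhe
Only *zipalfe yields all of Hikula zefalfe, Saluren zibelhe.

*zipalfe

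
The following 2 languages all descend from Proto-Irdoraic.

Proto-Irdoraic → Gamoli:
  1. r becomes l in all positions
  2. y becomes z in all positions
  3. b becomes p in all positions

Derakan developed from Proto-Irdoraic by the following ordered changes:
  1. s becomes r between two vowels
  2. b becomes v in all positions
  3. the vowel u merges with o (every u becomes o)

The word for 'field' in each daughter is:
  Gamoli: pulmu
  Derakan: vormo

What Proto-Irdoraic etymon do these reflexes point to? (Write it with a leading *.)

Position 5: Gamoli has u, Derakan has o. Gamoli preserves u here (none of its changes turn any other segment into u), so the proto-segment is *u.
Position 3: Gamoli has l, Derakan has r. Taking the neighbouring segments as reconstructed: Gamoli l could go back to *l or *r; Derakan r can only go back to *r — the one source consistent with every daughter is *r.
Position 2: Gamoli has u, Derakan has o. Gamoli preserves u here (none of its changes turn any other segment into u), so the proto-segment is *u.
Verify the candidate proto-form against each daughter:
Gamoli: start from *burmu.
  rule 1 (unconditioned shift): burmu → bulmu
  rule 2: no change — bulmu
  rule 3 (unconditioned shift): bulmu → pulmu
  ⇒ Gamoli pulmu
Derakan: *burmu > vurmu > vormo  (by unconditioned shift, vowel merger)
*burmu is the unique common source.

*burmu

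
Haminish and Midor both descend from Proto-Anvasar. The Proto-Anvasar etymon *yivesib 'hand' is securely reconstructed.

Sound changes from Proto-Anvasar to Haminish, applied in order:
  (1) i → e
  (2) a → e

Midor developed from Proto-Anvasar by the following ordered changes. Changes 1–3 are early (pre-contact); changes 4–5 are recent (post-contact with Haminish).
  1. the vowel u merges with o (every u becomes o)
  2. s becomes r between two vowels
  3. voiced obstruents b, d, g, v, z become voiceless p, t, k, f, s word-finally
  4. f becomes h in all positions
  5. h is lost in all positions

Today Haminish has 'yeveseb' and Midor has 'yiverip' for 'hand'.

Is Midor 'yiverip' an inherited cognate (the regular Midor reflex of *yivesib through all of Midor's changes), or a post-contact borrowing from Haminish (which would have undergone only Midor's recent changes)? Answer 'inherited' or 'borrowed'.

inherited

If inherited, *yivesib would pass through all of Midor's changes:
Midor: *yivesib > yiverib > yiverip  (by rhotacism, final devoicing)
If borrowed from Haminish 'yeveseb' after the early changes, it would undergo only the recent ones:
  rule 4 (unconditioned shift): no change (yeveseb)
  rule 5 (h-loss): no change (yeveseb)
  ⇒ as a loan: yeveseb
Midor 'yiverip' matches the inherited outcome exactly, so it is an inherited cognate, not a loan.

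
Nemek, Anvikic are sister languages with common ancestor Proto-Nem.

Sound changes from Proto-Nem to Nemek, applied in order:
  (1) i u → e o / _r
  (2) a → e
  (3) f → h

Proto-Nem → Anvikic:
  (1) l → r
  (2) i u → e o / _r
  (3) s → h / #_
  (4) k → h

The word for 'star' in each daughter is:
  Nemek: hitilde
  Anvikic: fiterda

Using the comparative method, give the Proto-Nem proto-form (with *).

Position 4: Nemek has i, Anvikic has e. Nemek preserves i here (none of its changes turn any other segment into i), so the proto-segment is *i.
Position 7: Nemek has e, Anvikic has a. Anvikic preserves a here (none of its changes turn any other segment into a), so the proto-segment is *a.
Verify the candidate proto-form against each daughter:
Nemek: *fitilda
  fitilda (rule 1 does not apply)
  fitilda → fitilde   [vowel merger]
  fitilde → hitilde   [unconditioned shift]
  giving Nemek hitilde.
Anvikic: *fitilda > fitirda > fiterda  (by unconditioned shift, pre-rhotic lowering)
*fitilda is the unique common source.

*fitilda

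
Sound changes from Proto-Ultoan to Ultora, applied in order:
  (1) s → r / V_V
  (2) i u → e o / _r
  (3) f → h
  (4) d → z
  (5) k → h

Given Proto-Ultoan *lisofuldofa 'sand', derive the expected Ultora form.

lerohulzoha

Ultora: *lisofuldofa > lirofuldofa > lerofuldofa > lerohuldoha > lerohulzoha  (by rhotacism, pre-rhotic lowering, unconditioned shift, unconditioned shift)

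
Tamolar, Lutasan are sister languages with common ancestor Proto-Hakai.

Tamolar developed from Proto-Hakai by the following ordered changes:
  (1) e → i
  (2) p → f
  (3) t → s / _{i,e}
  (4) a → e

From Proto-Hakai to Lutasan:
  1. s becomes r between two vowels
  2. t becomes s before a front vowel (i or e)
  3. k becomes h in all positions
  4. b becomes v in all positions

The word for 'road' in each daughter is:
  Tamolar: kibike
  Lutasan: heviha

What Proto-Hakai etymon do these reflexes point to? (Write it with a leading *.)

Position 5: Tamolar has k, Lutasan has h. Tamolar preserves k here (none of its changes turn any other segment into k), so the proto-segment is *k.
Position 2: Tamolar has i, Lutasan has e. Lutasan preserves e here (none of its changes turn any other segment into e), so the proto-segment is *e.
This points to *kebika. Verify forward in each daughter:
Tamolar: *kebika
  kebika → kibika   [vowel merger]
  kibika (rule 2 does not apply)
  kibika (rule 3 does not apply)
  kibika → kibike   [vowel merger]
  giving Tamolar kibike.
Lutasan: start from *kebika.
  rule 1: no change — kebika
  rule 2: no change — kebika
  rule 3 (unconditioned shift): kebika → hebiha
  rule 4 (unconditioned shift): hebiha → heviha
  ⇒ Lutasan heviha
*kebika is the unique common source.

*kebika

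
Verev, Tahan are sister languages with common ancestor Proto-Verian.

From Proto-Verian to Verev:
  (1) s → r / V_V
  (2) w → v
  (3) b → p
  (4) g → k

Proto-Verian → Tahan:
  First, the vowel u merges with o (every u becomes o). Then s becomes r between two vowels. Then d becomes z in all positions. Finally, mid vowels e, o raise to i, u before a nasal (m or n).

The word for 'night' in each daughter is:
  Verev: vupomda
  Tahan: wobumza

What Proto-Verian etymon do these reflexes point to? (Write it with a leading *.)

Position 4: Verev has o, Tahan has u. Verev preserves o here (none of its changes turn any other segment into o), so the proto-segment is *o.
Position 2: Verev has u, Tahan has o. Verev preserves u here (none of its changes turn any other segment into u), so the proto-segment is *u.
Position 6: Verev has d, Tahan has z. Verev preserves d here (none of its changes turn any other segment into d), so the proto-segment is *d.
Continuing position by position gives *wubomda; check it forward:
Verev: start from *wubomda.
  rule 1: no change — wubomda
  rule 2 (unconditioned shift): wubomda → vubomda
  rule 3 (unconditioned shift): vubomda → vupomda
  rule 4: no change — vupomda
  ⇒ Verev vupomda
Tahan: *wubomda > wobomda > wobomza > wobumza  (by vowel merger, unconditioned shift, pre-nasal raising)
No other proto-form is consistent with every reflex, so the reconstruction is *wubomda.

*wubomda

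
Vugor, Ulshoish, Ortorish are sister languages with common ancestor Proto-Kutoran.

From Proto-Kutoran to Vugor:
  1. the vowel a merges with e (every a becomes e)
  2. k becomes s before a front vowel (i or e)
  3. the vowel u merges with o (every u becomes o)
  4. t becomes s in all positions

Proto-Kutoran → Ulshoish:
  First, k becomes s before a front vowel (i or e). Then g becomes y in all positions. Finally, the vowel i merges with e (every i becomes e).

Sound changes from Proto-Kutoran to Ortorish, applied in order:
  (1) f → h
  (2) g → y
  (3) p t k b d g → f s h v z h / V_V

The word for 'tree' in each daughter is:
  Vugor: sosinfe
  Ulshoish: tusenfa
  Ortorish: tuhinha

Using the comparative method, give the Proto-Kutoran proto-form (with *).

*tukinfa

Position 2: Vugor has o, Ulshoish has u, Ortorish has u. Ulshoish preserves u here (none of its changes turn any other segment into u), so the proto-segment is *u.
Position 4: Vugor has i, Ulshoish has e, Ortorish has i. Vugor preserves i here (none of its changes turn any other segment into i), so the proto-segment is *i.
Position 1: Vugor has s, Ulshoish has t, Ortorish has t. Ulshoish preserves t here (none of its changes turn any other segment into t), so the proto-segment is *t.
Verify the candidate proto-form against each daughter:
Vugor: start from *tukinfa.
  rule 1 (vowel merger): tukinfa → tukinfe
  rule 2 (palatalisation): tukinfe → tusinfe
  rule 3 (vowel merger): tusinfe → tosinfe
  rule 4 (unconditioned shift): tosinfe → sosinfe
  ⇒ Vugor sosinfe
Ulshoish: *tukinfa > tusinfa > tusenfa  (by palatalisation, vowel merger)
Ortorish: *tukinfa
  tukinfa → tukinha   [unconditioned shift]
  tukinha (rule 2 does not apply)
  tukinha → tuhinha   [intervocalic lenition]
  giving Ortorish tuhinha.
*tukinfa is the unique common source.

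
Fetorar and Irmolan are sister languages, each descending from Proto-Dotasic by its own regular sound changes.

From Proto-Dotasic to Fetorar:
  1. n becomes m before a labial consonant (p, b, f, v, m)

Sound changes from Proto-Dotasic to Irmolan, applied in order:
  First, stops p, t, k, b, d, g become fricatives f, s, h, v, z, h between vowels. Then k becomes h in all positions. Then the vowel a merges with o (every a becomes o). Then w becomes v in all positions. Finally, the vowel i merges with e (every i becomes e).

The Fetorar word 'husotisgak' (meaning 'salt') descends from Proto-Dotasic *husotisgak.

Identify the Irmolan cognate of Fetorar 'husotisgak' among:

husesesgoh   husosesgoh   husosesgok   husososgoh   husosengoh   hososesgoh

Irmolan: *husotisgak
  husotisgak → husosisgak   [intervocalic lenition]
  husosisgak → husosisgah   [unconditioned shift]
  husosisgah → husosisgoh   [vowel merger]
  husosisgoh (rule 4 does not apply)
  husosisgoh → husosesgoh   [vowel merger]
  giving Irmolan husosesgoh.
Only 'husosesgoh' matches the regular Irmolan development of *husotisgak.

husosesgoh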